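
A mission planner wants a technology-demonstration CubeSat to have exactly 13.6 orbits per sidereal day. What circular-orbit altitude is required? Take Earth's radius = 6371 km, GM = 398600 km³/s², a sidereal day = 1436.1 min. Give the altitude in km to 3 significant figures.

1030 km

Required period T = 86166 / 13.6 = 6335.7 s.
From T = 2π√(a³/μ): a = (μ T²/4π²)^(1/3) = (398600 × 6335.7² / 4π²)^(1/3) = 7400 km.
Altitude h = a − R = 7400 − 6371 = 1029 km.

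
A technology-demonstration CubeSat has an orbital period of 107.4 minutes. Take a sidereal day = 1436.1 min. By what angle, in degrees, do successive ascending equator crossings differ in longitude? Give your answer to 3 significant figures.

T = 107.4 min = 6444.0 s.
During one orbit Earth rotates (6444.0 / 86166) × 360° = 26.92°.

26.9°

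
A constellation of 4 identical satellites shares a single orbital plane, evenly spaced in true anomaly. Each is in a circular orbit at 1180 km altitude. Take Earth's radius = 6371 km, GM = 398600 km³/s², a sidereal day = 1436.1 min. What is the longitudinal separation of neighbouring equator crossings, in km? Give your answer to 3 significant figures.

Semi-major axis a = 6371 + 1180 = 7551 km. Period T = 2π√(a³/μ) = 2π√(7551³/398600) = 6530.1 s = 108.83 min.
Single-satellite node shift = (6530.1/86166) × 360° = 27.28°.
With 4 satellites evenly phased, successive equator crossings are 27.28/4 = 6.821° apart.
That is 6.821 × 111.2 = 758 km at the equator.

758 km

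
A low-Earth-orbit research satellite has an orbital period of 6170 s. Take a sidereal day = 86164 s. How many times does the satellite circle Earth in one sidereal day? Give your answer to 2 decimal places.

13.96

Orbits per sidereal day = 86164 / 6170.0 = 13.965.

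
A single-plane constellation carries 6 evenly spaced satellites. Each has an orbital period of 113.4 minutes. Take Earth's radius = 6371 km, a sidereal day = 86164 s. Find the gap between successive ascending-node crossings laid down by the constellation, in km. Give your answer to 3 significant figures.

527 km

T = 113.4 min = 6804.0 s.
Single-satellite node shift = (6804.0/86164) × 360° = 28.43°.
With 6 satellites evenly phased, successive equator crossings are 28.43/6 = 4.738° apart.
That is 4.738 × 111.2 = 527 km at the equator.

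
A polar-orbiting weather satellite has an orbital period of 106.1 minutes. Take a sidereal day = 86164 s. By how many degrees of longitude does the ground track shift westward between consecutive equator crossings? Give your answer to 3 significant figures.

26.6°

T = 106.1 min = 6366.0 s.
During one orbit Earth rotates (6366.0 / 86164) × 360° = 26.60°.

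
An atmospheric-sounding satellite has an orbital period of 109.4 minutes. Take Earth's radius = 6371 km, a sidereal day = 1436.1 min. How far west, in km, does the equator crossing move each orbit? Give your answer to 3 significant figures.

T = 109.4 min = 6564.0 s.
During one orbit Earth rotates (6564.0 / 86166) × 360° = 27.42°.
At the equator that is 27.42° × (2π·6371/360) km/° = 27.42 × 111.2 = 3049 km.

3050 km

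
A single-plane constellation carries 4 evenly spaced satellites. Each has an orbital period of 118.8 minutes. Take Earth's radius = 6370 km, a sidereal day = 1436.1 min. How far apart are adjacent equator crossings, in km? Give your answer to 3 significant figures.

T = 118.8 min = 7128.0 s.
Single-satellite node shift = (7128.0/86166) × 360° = 29.78°.
With 4 satellites evenly phased, successive equator crossings are 29.78/4 = 7.445° apart.
That is 7.445 × 111.2 = 828 km at the equator.

828 km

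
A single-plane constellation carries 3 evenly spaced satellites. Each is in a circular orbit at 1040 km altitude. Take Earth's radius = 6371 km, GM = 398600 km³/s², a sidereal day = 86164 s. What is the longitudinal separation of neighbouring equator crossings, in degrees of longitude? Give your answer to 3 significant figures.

Semi-major axis a = 6371 + 1040 = 7411 km. Period T = 2π√(a³/μ) = 2π√(7411³/398600) = 6349.3 s = 105.82 min.
Single-satellite node shift = (6349.3/86164) × 360° = 26.53°.
With 3 satellites evenly phased, successive equator crossings are 26.53/3 = 8.843° apart.

8.84°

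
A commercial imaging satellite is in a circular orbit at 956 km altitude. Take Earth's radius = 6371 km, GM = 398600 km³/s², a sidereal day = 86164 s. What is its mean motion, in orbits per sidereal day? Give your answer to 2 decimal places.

13.80

Semi-major axis a = 6371 + 956 = 7327 km. Period T = 2π√(a³/μ) = 2π√(7327³/398600) = 6241.7 s = 104.03 min.
Orbits per sidereal day = 86164 / 6241.7 = 13.805.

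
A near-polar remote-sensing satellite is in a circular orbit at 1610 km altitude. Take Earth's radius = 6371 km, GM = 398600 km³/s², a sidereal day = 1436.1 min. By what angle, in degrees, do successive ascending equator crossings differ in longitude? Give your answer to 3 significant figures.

Semi-major axis a = 6371 + 1610 = 7981 km. Period T = 2π√(a³/μ) = 2π√(7981³/398600) = 7095.7 s = 118.26 min.
During one orbit Earth rotates (7095.7 / 86166) × 360° = 29.65°.

29.6°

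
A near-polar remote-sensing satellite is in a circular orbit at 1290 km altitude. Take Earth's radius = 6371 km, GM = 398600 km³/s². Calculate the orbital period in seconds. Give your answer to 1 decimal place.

6673.3 seconds

Semi-major axis a = 6371 + 1290 = 7661 km. Period T = 2π√(a³/μ) = 2π√(7661³/398600) = 6673.3 s = 111.22 min.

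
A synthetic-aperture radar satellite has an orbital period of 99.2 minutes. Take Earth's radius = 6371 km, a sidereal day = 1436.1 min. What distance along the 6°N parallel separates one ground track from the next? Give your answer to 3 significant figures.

T = 99.2 min = 5952.0 s.
Node shift per orbit = (5952.0/86166) × 360° = 24.87°.
Equatorial spacing = 24.87 × 111.2 km/° = 2765 km.
At 6° latitude, spacing = 2765 × cos(6°) = 2750 km.

2750 km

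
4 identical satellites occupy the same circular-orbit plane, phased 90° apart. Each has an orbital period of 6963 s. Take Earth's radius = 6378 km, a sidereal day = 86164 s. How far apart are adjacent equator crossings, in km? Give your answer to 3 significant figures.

Single-satellite node shift = (6963.0/86164) × 360° = 29.09°.
With 4 satellites evenly phased, successive equator crossings are 29.09/4 = 7.273° apart.
That is 7.273 × 111.3 = 810 km at the equator.

810 km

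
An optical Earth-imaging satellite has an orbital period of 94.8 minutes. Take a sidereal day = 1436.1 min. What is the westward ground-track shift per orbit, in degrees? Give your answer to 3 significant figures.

T = 94.8 min = 5688.0 s.
During one orbit Earth rotates (5688.0 / 86166) × 360° = 23.76°.

23.8°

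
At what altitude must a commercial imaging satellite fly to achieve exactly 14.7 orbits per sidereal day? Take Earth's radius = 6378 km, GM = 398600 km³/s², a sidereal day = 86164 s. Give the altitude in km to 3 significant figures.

Required period T = 86164 / 14.7 = 5861.5 s.
From T = 2π√(a³/μ): a = (μ T²/4π²)^(1/3) = (398600 × 5861.5² / 4π²)^(1/3) = 7026 km.
Altitude h = a − R = 7026 − 6378 = 648 km.

648 km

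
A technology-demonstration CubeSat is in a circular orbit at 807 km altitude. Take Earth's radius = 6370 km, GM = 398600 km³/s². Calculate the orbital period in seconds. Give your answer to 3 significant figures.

6050 seconds

Semi-major axis a = 6370 + 807 = 7177 km. Period T = 2π√(a³/μ) = 2π√(7177³/398600) = 6051.0 s = 100.85 min.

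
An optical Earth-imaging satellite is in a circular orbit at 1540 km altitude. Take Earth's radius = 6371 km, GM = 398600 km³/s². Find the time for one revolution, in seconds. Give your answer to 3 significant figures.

Semi-major axis a = 6371 + 1540 = 7911 km. Period T = 2π√(a³/μ) = 2π√(7911³/398600) = 7002.6 s = 116.71 min.

7000 seconds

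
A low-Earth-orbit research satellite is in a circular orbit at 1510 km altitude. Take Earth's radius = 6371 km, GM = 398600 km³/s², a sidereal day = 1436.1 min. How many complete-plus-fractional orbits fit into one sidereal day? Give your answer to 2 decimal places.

Semi-major axis a = 6371 + 1510 = 7881 km. Period T = 2π√(a³/μ) = 2π√(7881³/398600) = 6962.8 s = 116.05 min.
Orbits per sidereal day = 86166 / 6962.8 = 12.375.

12.38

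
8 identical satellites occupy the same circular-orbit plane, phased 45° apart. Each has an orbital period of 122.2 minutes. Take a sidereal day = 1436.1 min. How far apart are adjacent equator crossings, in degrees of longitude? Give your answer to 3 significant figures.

T = 122.2 min = 7332.0 s.
Single-satellite node shift = (7332.0/86166) × 360° = 30.63°.
With 8 satellites evenly phased, successive equator crossings are 30.63/8 = 3.829° apart.

3.83°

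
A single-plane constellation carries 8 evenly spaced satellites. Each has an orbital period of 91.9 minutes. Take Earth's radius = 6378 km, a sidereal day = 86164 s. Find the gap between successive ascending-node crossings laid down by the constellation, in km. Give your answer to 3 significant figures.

T = 91.9 min = 5514.0 s.
Single-satellite node shift = (5514.0/86164) × 360° = 23.04°.
With 8 satellites evenly phased, successive equator crossings are 23.04/8 = 2.880° apart.
That is 2.880 × 111.3 = 321 km at the equator.

321 km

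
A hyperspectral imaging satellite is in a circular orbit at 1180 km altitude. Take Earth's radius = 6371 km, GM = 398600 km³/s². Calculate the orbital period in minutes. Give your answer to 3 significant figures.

109 min

Semi-major axis a = 6371 + 1180 = 7551 km. Period T = 2π√(a³/μ) = 2π√(7551³/398600) = 6530.1 s = 108.83 min.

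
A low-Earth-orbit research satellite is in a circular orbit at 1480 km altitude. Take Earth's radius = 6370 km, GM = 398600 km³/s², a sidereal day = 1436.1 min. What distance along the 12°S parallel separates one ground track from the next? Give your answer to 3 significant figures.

Semi-major axis a = 6370 + 1480 = 7850 km. Period T = 2π√(a³/μ) = 2π√(7850³/398600) = 6921.7 s = 115.36 min.
Node shift per orbit = (6921.7/86166) × 360° = 28.92°.
Equatorial spacing = 28.92 × 111.2 km/° = 3215 km.
At 12° latitude, spacing = 3215 × cos(12°) = 3145 km.

3140 km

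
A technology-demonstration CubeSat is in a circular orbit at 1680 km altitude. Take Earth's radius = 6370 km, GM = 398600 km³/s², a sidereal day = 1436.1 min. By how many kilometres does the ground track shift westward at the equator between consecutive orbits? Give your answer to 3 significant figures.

3340 km

Semi-major axis a = 6370 + 1680 = 8050 km. Period T = 2π√(a³/μ) = 2π√(8050³/398600) = 7187.9 s = 119.80 min.
During one orbit Earth rotates (7187.9 / 86166) × 360° = 30.03°.
At the equator that is 30.03° × (2π·6370/360) km/° = 30.03 × 111.2 = 3339 km.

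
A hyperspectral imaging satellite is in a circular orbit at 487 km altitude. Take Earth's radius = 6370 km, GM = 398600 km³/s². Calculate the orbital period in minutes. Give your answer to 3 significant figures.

94.2 min

Semi-major axis a = 6370 + 487 = 6857 km. Period T = 2π√(a³/μ) = 2π√(6857³/398600) = 5650.8 s = 94.18 min.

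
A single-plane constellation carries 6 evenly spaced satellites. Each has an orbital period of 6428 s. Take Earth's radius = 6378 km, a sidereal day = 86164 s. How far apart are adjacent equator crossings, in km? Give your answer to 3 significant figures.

Single-satellite node shift = (6428.0/86164) × 360° = 26.86°.
With 6 satellites evenly phased, successive equator crossings are 26.86/6 = 4.476° apart.
That is 4.476 × 111.3 = 498 km at the equator.

498 km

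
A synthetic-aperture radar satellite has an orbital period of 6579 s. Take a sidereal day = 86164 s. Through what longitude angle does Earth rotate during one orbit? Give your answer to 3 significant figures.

During one orbit Earth rotates (6579.0 / 86164) × 360° = 27.49°.

27.5°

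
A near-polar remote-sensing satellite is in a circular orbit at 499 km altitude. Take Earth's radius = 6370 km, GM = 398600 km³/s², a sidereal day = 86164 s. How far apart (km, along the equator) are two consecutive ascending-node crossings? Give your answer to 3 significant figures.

Semi-major axis a = 6370 + 499 = 6869 km. Period T = 2π√(a³/μ) = 2π√(6869³/398600) = 5665.7 s = 94.43 min.
During one orbit Earth rotates (5665.7 / 86164) × 360° = 23.67°.
At the equator that is 23.67° × (2π·6370/360) km/° = 23.67 × 111.2 = 2632 km.

2630 km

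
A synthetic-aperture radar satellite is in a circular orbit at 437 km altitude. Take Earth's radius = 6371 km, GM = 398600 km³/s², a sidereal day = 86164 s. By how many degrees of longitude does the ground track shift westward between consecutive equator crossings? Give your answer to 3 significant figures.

Semi-major axis a = 6371 + 437 = 6808 km. Period T = 2π√(a³/μ) = 2π√(6808³/398600) = 5590.4 s = 93.17 min.
During one orbit Earth rotates (5590.4 / 86164) × 360° = 23.36°.

23.4°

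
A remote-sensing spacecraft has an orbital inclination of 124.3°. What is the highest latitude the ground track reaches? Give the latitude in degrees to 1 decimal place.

55.7°

Retrograde orbit: the ground track reaches ±(180° − i) = ±(180 − 124.3) = ±55.7°.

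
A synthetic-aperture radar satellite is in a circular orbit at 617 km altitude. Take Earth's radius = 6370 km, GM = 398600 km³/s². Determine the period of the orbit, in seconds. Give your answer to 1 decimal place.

Semi-major axis a = 6370 + 617 = 6987 km. Period T = 2π√(a³/μ) = 2π√(6987³/398600) = 5812.3 s = 96.87 min.

5812.3 seconds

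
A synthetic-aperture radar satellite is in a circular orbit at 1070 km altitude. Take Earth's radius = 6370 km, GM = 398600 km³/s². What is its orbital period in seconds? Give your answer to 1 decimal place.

Semi-major axis a = 6370 + 1070 = 7440 km. Period T = 2π√(a³/μ) = 2π√(7440³/398600) = 6386.6 s = 106.44 min.

6386.6 seconds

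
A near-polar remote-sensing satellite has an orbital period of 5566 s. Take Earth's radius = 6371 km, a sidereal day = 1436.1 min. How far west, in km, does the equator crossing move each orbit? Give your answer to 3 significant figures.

2590 km

During one orbit Earth rotates (5566.0 / 86166) × 360° = 23.25°.
At the equator that is 23.25° × (2π·6371/360) km/° = 23.25 × 111.2 = 2586 km.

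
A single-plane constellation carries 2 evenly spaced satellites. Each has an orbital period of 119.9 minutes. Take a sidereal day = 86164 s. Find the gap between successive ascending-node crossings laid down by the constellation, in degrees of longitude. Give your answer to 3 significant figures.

T = 119.9 min = 7194.0 s.
Single-satellite node shift = (7194.0/86164) × 360° = 30.06°.
With 2 satellites evenly phased, successive equator crossings are 30.06/2 = 15.029° apart.

15.0°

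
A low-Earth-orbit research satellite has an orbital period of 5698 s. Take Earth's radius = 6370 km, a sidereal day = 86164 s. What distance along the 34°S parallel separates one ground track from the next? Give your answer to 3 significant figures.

2190 km

Node shift per orbit = (5698.0/86164) × 360° = 23.81°.
Equatorial spacing = 23.81 × 111.2 km/° = 2647 km.
At 34° latitude, spacing = 2647 × cos(34°) = 2194 km.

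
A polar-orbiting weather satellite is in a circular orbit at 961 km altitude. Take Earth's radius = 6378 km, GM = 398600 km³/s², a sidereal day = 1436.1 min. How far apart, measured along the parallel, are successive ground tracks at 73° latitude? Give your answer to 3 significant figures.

851 km

Semi-major axis a = 6378 + 961 = 7339 km. Period T = 2π√(a³/μ) = 2π√(7339³/398600) = 6257.0 s = 104.28 min.
Node shift per orbit = (6257.0/86166) × 360° = 26.14°.
Equatorial spacing = 26.14 × 111.3 km/° = 2910 km.
At 73° latitude, spacing = 2910 × cos(73°) = 851 km.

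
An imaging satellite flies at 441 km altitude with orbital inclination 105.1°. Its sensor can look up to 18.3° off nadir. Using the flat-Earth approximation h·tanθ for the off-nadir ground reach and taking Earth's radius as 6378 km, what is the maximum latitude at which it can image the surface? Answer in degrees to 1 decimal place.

Retrograde orbit: the ground track reaches ±(180° − i) = ±(180 − 105.1) = ±74.9°.
Sensor half-swath on the ground ≈ 441·tan(18.3°) = 146 km = 1.31° of latitude.
Maximum observable latitude ≈ 74.9 + 1.31 = 76.2°.

76.2°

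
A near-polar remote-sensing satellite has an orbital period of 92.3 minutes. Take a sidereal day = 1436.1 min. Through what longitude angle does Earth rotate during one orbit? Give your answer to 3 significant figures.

23.1°

T = 92.3 min = 5538.0 s.
During one orbit Earth rotates (5538.0 / 86166) × 360° = 23.14°.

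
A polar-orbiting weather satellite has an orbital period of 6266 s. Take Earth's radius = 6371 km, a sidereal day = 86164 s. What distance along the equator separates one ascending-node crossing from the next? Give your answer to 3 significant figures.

During one orbit Earth rotates (6266.0 / 86164) × 360° = 26.18°.
At the equator that is 26.18° × (2π·6371/360) km/° = 26.18 × 111.2 = 2911 km.

2910 km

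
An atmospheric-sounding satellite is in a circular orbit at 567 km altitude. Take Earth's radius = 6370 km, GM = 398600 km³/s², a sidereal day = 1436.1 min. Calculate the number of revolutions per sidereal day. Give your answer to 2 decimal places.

14.99

Semi-major axis a = 6370 + 567 = 6937 km. Period T = 2π√(a³/μ) = 2π√(6937³/398600) = 5750.0 s = 95.83 min.
Orbits per sidereal day = 86166 / 5750.0 = 14.985.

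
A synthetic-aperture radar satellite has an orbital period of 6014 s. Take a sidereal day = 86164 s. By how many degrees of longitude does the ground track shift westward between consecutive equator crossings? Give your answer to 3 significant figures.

25.1°

During one orbit Earth rotates (6014.0 / 86164) × 360° = 25.13°.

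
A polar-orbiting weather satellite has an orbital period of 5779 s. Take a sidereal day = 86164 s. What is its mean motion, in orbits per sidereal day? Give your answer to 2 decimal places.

14.91

Orbits per sidereal day = 86164 / 5779.0 = 14.910.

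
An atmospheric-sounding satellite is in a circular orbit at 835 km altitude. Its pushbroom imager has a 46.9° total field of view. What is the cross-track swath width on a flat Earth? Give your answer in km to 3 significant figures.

Half-angle = 46.9°/2 = 23.45°.
Swath width ≈ 2h·tan(θ/2) = 2 × 835 × tan(23.45°) = 724.4 km.

724 km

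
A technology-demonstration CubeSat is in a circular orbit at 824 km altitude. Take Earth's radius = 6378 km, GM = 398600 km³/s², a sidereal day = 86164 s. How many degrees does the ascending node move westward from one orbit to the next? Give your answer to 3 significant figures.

Semi-major axis a = 6378 + 824 = 7202 km. Period T = 2π√(a³/μ) = 2π√(7202³/398600) = 6082.6 s = 101.38 min.
During one orbit Earth rotates (6082.6 / 86164) × 360° = 25.41°.

25.4°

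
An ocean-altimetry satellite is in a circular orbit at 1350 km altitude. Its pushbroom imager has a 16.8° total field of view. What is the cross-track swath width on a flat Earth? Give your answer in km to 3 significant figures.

Half-angle = 16.8°/2 = 8.4°.
Swath width ≈ 2h·tan(θ/2) = 2 × 1350 × tan(8.4°) = 398.7 km.

399 km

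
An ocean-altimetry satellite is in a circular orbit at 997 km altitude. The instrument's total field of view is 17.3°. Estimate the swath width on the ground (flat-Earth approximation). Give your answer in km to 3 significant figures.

Half-angle = 17.3°/2 = 8.65°.
Swath width ≈ 2h·tan(θ/2) = 2 × 997 × tan(8.65°) = 303.3 km.

303 km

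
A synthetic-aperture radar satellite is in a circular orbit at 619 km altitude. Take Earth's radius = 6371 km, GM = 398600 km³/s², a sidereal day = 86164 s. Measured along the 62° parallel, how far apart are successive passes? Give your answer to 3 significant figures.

1270 km

Semi-major axis a = 6371 + 619 = 6990 km. Period T = 2π√(a³/μ) = 2π√(6990³/398600) = 5816.0 s = 96.93 min.
Node shift per orbit = (5816.0/86164) × 360° = 24.30°.
Equatorial spacing = 24.30 × 111.2 km/° = 2702 km.
At 62° latitude, spacing = 2702 × cos(62°) = 1269 km.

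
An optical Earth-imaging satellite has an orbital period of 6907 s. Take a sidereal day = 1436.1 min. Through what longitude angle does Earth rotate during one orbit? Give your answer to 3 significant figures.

During one orbit Earth rotates (6907.0 / 86166) × 360° = 28.86°.

28.9°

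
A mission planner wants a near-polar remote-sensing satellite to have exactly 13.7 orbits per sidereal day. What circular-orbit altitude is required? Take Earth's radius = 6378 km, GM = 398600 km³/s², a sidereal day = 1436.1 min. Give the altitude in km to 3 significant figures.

Required period T = 86166 / 13.7 = 6289.5 s.
From T = 2π√(a³/μ): a = (μ T²/4π²)^(1/3) = (398600 × 6289.5² / 4π²)^(1/3) = 7364 km.
Altitude h = a − R = 7364 − 6378 = 986 km.

986 km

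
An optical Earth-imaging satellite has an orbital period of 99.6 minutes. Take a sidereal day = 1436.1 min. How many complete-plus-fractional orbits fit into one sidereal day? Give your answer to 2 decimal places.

T = 99.6 min = 5976.0 s.
Orbits per sidereal day = 86166 / 5976.0 = 14.419.

14.42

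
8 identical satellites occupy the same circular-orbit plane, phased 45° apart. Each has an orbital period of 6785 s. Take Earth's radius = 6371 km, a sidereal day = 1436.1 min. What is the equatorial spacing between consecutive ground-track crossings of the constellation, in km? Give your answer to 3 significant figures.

Single-satellite node shift = (6785.0/86166) × 360° = 28.35°.
With 8 satellites evenly phased, successive equator crossings are 28.35/8 = 3.543° apart.
That is 3.543 × 111.2 = 394 km at the equator.

394 km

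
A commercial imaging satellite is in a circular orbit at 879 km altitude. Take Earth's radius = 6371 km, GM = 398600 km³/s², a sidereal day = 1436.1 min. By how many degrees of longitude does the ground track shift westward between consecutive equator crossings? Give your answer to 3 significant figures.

25.7°

Semi-major axis a = 6371 + 879 = 7250 km. Period T = 2π√(a³/μ) = 2π√(7250³/398600) = 6143.5 s = 102.39 min.
During one orbit Earth rotates (6143.5 / 86166) × 360° = 25.67°.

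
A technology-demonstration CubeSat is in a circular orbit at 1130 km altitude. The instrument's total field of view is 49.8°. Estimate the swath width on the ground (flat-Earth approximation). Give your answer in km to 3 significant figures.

Half-angle = 49.8°/2 = 24.9°.
Swath width ≈ 2h·tan(θ/2) = 2 × 1130 × tan(24.9°) = 1049.1 km.

1050 km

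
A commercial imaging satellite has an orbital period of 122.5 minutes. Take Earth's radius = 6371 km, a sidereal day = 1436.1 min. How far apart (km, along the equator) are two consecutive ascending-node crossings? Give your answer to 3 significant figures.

3410 km

T = 122.5 min = 7350.0 s.
During one orbit Earth rotates (7350.0 / 86166) × 360° = 30.71°.
At the equator that is 30.71° × (2π·6371/360) km/° = 30.71 × 111.2 = 3415 km.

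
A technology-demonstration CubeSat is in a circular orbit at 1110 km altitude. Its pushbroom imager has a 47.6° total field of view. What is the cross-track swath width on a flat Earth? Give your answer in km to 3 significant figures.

979 km

Half-angle = 47.6°/2 = 23.8°.
Swath width ≈ 2h·tan(θ/2) = 2 × 1110 × tan(23.8°) = 979.1 km.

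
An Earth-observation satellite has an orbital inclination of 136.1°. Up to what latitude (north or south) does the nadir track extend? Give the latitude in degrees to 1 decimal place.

43.9°

Retrograde orbit: the ground track reaches ±(180° − i) = ±(180 − 136.1) = ±43.9°.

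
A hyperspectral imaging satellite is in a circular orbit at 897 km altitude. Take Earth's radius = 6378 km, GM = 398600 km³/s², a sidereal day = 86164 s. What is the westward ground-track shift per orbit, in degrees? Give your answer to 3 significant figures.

Semi-major axis a = 6378 + 897 = 7275 km. Period T = 2π√(a³/μ) = 2π√(7275³/398600) = 6175.3 s = 102.92 min.
During one orbit Earth rotates (6175.3 / 86164) × 360° = 25.80°.

25.8°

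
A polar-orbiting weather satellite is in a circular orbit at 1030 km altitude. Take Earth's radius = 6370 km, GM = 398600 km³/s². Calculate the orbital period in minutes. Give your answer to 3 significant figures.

106 min

Semi-major axis a = 6370 + 1030 = 7400 km. Period T = 2π√(a³/μ) = 2π√(7400³/398600) = 6335.2 s = 105.59 min.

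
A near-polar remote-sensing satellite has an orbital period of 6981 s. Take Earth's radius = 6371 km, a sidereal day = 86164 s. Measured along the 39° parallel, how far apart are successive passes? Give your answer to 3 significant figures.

Node shift per orbit = (6981.0/86164) × 360° = 29.17°.
Equatorial spacing = 29.17 × 111.2 km/° = 3243 km.
At 39° latitude, spacing = 3243 × cos(39°) = 2520 km.

2520 km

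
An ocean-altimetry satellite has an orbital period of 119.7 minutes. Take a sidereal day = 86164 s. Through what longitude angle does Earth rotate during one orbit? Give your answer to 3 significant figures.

T = 119.7 min = 7182.0 s.
During one orbit Earth rotates (7182.0 / 86164) × 360° = 30.01°.

30.0°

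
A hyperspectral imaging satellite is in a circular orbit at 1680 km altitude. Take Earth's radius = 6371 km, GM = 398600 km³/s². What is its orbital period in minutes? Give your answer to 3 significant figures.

Semi-major axis a = 6371 + 1680 = 8051 km. Period T = 2π√(a³/μ) = 2π√(8051³/398600) = 7189.3 s = 119.82 min.

120 min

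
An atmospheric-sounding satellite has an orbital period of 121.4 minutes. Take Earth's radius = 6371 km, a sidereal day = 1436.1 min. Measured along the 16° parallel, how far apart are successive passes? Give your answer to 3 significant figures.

T = 121.4 min = 7284.0 s.
Node shift per orbit = (7284.0/86166) × 360° = 30.43°.
Equatorial spacing = 30.43 × 111.2 km/° = 3384 km.
At 16° latitude, spacing = 3384 × cos(16°) = 3253 km.

3250 km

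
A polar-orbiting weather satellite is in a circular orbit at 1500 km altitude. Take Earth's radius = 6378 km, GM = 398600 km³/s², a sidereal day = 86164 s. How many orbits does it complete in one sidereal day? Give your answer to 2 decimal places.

12.38

Semi-major axis a = 6378 + 1500 = 7878 km. Period T = 2π√(a³/μ) = 2π√(7878³/398600) = 6958.8 s = 115.98 min.
Orbits per sidereal day = 86164 / 6958.8 = 12.382.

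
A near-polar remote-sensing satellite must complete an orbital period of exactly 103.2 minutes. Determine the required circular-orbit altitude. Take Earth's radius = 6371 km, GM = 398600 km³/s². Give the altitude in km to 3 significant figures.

T = 103.2 min = 6192.0 s.
From T = 2π√(a³/μ): a = (μ T²/4π²)^(1/3) = (398600 × 6192.0² / 4π²)^(1/3) = 7288 km.
Altitude h = a − R = 7288 − 6371 = 917 km.

917 km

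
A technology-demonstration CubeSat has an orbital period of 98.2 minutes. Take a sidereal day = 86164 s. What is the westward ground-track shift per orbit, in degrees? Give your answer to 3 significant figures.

24.6°

T = 98.2 min = 5892.0 s.
During one orbit Earth rotates (5892.0 / 86164) × 360° = 24.62°.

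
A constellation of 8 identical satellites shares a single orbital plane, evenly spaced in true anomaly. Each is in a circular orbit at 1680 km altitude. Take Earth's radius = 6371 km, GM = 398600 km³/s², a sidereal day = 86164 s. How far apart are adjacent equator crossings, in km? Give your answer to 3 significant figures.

Semi-major axis a = 6371 + 1680 = 8051 km. Period T = 2π√(a³/μ) = 2π√(8051³/398600) = 7189.3 s = 119.82 min.
Single-satellite node shift = (7189.3/86164) × 360° = 30.04°.
With 8 satellites evenly phased, successive equator crossings are 30.04/8 = 3.755° apart.
That is 3.755 × 111.2 = 418 km at the equator.

418 km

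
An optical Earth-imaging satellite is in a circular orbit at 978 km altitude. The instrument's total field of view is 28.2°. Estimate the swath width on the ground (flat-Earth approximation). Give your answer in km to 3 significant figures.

Half-angle = 28.2°/2 = 14.1°.
Swath width ≈ 2h·tan(θ/2) = 2 × 978 × tan(14.1°) = 491.3 km.

491 km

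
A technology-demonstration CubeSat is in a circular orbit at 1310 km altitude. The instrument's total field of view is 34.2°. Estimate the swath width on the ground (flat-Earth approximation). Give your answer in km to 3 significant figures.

806 km

Half-angle = 34.2°/2 = 17.1°.
Swath width ≈ 2h·tan(θ/2) = 2 × 1310 × tan(17.1°) = 806.0 km.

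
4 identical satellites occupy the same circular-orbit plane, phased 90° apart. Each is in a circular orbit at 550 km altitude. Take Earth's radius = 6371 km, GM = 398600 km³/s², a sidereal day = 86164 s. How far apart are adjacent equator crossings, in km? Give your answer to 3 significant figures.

666 km

Semi-major axis a = 6371 + 550 = 6921 km. Period T = 2π√(a³/μ) = 2π√(6921³/398600) = 5730.1 s = 95.50 min.
Single-satellite node shift = (5730.1/86164) × 360° = 23.94°.
With 4 satellites evenly phased, successive equator crossings are 23.94/4 = 5.985° apart.
That is 5.985 × 111.2 = 666 km at the equator.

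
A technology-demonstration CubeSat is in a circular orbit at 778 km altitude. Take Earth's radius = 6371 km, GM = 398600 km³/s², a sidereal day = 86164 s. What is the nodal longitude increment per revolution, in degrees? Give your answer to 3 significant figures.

25.1°

Semi-major axis a = 6371 + 778 = 7149 km. Period T = 2π√(a³/μ) = 2π√(7149³/398600) = 6015.6 s = 100.26 min.
During one orbit Earth rotates (6015.6 / 86164) × 360° = 25.13°.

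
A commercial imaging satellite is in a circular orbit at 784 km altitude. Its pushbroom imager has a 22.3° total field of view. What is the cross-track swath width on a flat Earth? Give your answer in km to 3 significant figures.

Half-angle = 22.3°/2 = 11.15°.
Swath width ≈ 2h·tan(θ/2) = 2 × 784 × tan(11.15°) = 309.1 km.

309 km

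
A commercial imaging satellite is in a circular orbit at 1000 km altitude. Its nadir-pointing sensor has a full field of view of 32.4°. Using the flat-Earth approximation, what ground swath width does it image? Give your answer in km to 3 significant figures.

Half-angle = 32.4°/2 = 16.2°.
Swath width ≈ 2h·tan(θ/2) = 2 × 1000 × tan(16.2°) = 581.1 km.

581 km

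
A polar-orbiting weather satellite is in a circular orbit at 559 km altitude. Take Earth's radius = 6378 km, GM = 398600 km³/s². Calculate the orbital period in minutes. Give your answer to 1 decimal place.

Semi-major axis a = 6378 + 559 = 6937 km. Period T = 2π√(a³/μ) = 2π√(6937³/398600) = 5750.0 s = 95.83 min.

95.8 min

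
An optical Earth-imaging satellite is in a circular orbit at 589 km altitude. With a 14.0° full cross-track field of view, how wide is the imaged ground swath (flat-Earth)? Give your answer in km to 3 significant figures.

145 km

Half-angle = 14.0°/2 = 7°.
Swath width ≈ 2h·tan(θ/2) = 2 × 589 × tan(7°) = 144.6 km.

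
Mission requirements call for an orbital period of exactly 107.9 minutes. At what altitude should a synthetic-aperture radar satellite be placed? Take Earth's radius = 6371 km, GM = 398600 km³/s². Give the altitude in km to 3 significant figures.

1140 km

T = 107.9 min = 6474.0 s.
From T = 2π√(a³/μ): a = (μ T²/4π²)^(1/3) = (398600 × 6474.0² / 4π²)^(1/3) = 7508 km.
Altitude h = a − R = 7508 − 6371 = 1137 km.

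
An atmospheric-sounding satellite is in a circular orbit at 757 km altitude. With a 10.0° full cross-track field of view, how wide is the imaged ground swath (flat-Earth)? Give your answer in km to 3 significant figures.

Half-angle = 10.0°/2 = 5°.
Swath width ≈ 2h·tan(θ/2) = 2 × 757 × tan(5°) = 132.5 km.

132 km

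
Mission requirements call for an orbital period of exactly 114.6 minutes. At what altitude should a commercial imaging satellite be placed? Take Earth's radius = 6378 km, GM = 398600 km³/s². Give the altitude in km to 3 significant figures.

1440 km

T = 114.6 min = 6876.0 s.
From T = 2π√(a³/μ): a = (μ T²/4π²)^(1/3) = (398600 × 6876.0² / 4π²)^(1/3) = 7815 km.
Altitude h = a − R = 7815 − 6378 = 1437 km.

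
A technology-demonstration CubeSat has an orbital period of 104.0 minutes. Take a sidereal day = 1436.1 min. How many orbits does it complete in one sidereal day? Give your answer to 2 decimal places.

13.81

T = 104.0 min = 6240.0 s.
Orbits per sidereal day = 86166 / 6240.0 = 13.809.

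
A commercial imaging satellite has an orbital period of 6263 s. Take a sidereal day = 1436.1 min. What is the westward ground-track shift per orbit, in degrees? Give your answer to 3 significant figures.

During one orbit Earth rotates (6263.0 / 86166) × 360° = 26.17°.

26.2°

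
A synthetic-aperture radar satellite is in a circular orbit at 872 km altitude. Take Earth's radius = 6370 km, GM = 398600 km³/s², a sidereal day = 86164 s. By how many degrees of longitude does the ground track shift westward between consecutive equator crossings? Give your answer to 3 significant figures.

25.6°

Semi-major axis a = 6370 + 872 = 7242 km. Period T = 2π√(a³/μ) = 2π√(7242³/398600) = 6133.4 s = 102.22 min.
During one orbit Earth rotates (6133.4 / 86164) × 360° = 25.63°.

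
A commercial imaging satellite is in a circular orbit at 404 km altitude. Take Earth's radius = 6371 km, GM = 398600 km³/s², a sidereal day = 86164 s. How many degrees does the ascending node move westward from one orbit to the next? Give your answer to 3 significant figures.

Semi-major axis a = 6371 + 404 = 6775 km. Period T = 2π√(a³/μ) = 2π√(6775³/398600) = 5549.8 s = 92.50 min.
During one orbit Earth rotates (5549.8 / 86164) × 360° = 23.19°.

23.2°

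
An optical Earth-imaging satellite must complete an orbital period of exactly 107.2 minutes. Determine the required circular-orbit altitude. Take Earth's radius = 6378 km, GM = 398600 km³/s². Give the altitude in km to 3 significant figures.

1100 km

T = 107.2 min = 6432.0 s.
From T = 2π√(a³/μ): a = (μ T²/4π²)^(1/3) = (398600 × 6432.0² / 4π²)^(1/3) = 7475 km.
Altitude h = a − R = 7475 − 6378 = 1097 km.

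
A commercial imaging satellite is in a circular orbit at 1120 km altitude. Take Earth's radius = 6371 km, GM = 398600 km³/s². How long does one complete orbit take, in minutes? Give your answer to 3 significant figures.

Semi-major axis a = 6371 + 1120 = 7491 km. Period T = 2π√(a³/μ) = 2π√(7491³/398600) = 6452.4 s = 107.54 min.

108 min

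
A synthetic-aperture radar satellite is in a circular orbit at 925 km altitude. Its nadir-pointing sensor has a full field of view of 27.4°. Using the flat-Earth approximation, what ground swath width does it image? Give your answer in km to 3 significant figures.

451 km

Half-angle = 27.4°/2 = 13.7°.
Swath width ≈ 2h·tan(θ/2) = 2 × 925 × tan(13.7°) = 451.0 km.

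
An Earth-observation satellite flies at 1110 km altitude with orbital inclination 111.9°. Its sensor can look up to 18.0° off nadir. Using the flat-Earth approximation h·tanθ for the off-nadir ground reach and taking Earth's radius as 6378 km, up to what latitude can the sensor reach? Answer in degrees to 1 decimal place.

71.3°

Retrograde orbit: the ground track reaches ±(180° − i) = ±(180 − 111.9) = ±68.1°.
Sensor half-swath on the ground ≈ 1110·tan(18.0°) = 361 km = 3.24° of latitude.
Maximum observable latitude ≈ 68.1 + 3.24 = 71.3°.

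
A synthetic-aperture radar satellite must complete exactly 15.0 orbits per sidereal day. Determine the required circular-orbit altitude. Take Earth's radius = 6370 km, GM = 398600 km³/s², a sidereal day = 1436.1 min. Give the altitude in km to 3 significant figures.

562 km

Required period T = 86166 / 15.0 = 5744.4 s.
From T = 2π√(a³/μ): a = (μ T²/4π²)^(1/3) = (398600 × 5744.4² / 4π²)^(1/3) = 6932 km.
Altitude h = a − R = 6932 − 6370 = 562 km.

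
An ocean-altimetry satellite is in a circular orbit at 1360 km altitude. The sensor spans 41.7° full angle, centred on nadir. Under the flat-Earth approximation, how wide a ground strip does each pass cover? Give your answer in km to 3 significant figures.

1040 km

Half-angle = 41.7°/2 = 20.85°.
Swath width ≈ 2h·tan(θ/2) = 2 × 1360 × tan(20.85°) = 1035.9 km.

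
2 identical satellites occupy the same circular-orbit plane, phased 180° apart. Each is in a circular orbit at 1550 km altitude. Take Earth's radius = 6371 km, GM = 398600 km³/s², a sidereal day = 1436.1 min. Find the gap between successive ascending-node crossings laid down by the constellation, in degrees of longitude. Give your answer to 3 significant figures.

14.7°

Semi-major axis a = 6371 + 1550 = 7921 km. Period T = 2π√(a³/μ) = 2π√(7921³/398600) = 7015.9 s = 116.93 min.
Single-satellite node shift = (7015.9/86166) × 360° = 29.31°.
With 2 satellites evenly phased, successive equator crossings are 29.31/2 = 14.656° apart.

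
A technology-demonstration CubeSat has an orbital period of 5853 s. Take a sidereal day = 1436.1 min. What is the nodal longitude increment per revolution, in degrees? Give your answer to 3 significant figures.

24.5°

During one orbit Earth rotates (5853.0 / 86166) × 360° = 24.45°.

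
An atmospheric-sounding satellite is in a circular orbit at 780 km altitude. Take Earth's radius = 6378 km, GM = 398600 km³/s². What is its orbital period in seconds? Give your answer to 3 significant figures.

Semi-major axis a = 6378 + 780 = 7158 km. Period T = 2π√(a³/μ) = 2π√(7158³/398600) = 6027.0 s = 100.45 min.

6030 seconds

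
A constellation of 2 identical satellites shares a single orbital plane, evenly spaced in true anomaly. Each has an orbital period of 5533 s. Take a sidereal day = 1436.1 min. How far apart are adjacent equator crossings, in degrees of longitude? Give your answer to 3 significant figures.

Single-satellite node shift = (5533.0/86166) × 360° = 23.12°.
With 2 satellites evenly phased, successive equator crossings are 23.12/2 = 11.558° apart.

11.6°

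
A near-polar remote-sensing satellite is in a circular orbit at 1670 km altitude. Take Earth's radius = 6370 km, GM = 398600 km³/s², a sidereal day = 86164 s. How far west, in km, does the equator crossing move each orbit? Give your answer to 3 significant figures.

Semi-major axis a = 6370 + 1670 = 8040 km. Period T = 2π√(a³/μ) = 2π√(8040³/398600) = 7174.6 s = 119.58 min.
During one orbit Earth rotates (7174.6 / 86164) × 360° = 29.98°.
At the equator that is 29.98° × (2π·6370/360) km/° = 29.98 × 111.2 = 3333 km.

3330 km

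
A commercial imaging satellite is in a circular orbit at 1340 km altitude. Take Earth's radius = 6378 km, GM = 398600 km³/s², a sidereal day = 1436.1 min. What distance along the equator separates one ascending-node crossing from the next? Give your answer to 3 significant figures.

3140 km

Semi-major axis a = 6378 + 1340 = 7718 km. Period T = 2π√(a³/μ) = 2π√(7718³/398600) = 6747.9 s = 112.46 min.
During one orbit Earth rotates (6747.9 / 86166) × 360° = 28.19°.
At the equator that is 28.19° × (2π·6378/360) km/° = 28.19 × 111.3 = 3138 km.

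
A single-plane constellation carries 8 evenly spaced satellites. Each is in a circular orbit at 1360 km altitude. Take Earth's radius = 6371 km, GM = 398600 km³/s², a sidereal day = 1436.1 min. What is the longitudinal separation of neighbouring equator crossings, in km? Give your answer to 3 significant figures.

393 km

Semi-major axis a = 6371 + 1360 = 7731 km. Period T = 2π√(a³/μ) = 2π√(7731³/398600) = 6765.0 s = 112.75 min.
Single-satellite node shift = (6765.0/86166) × 360° = 28.26°.
With 8 satellites evenly phased, successive equator crossings are 28.26/8 = 3.533° apart.
That is 3.533 × 111.2 = 393 km at the equator.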